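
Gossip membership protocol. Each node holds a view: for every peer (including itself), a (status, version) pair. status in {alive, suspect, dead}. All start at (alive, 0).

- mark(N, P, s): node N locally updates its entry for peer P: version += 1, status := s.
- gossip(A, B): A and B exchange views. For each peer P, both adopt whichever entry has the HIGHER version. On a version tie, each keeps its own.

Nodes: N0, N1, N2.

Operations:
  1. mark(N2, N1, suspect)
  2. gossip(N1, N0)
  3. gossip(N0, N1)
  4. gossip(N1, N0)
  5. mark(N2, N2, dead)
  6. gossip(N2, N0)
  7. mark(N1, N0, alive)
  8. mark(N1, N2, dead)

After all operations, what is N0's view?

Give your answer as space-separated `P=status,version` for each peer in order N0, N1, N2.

Answer: N0=alive,0 N1=suspect,1 N2=dead,1

Derivation:
Op 1: N2 marks N1=suspect -> (suspect,v1)
Op 2: gossip N1<->N0 -> N1.N0=(alive,v0) N1.N1=(alive,v0) N1.N2=(alive,v0) | N0.N0=(alive,v0) N0.N1=(alive,v0) N0.N2=(alive,v0)
Op 3: gossip N0<->N1 -> N0.N0=(alive,v0) N0.N1=(alive,v0) N0.N2=(alive,v0) | N1.N0=(alive,v0) N1.N1=(alive,v0) N1.N2=(alive,v0)
Op 4: gossip N1<->N0 -> N1.N0=(alive,v0) N1.N1=(alive,v0) N1.N2=(alive,v0) | N0.N0=(alive,v0) N0.N1=(alive,v0) N0.N2=(alive,v0)
Op 5: N2 marks N2=dead -> (dead,v1)
Op 6: gossip N2<->N0 -> N2.N0=(alive,v0) N2.N1=(suspect,v1) N2.N2=(dead,v1) | N0.N0=(alive,v0) N0.N1=(suspect,v1) N0.N2=(dead,v1)
Op 7: N1 marks N0=alive -> (alive,v1)
Op 8: N1 marks N2=dead -> (dead,v1)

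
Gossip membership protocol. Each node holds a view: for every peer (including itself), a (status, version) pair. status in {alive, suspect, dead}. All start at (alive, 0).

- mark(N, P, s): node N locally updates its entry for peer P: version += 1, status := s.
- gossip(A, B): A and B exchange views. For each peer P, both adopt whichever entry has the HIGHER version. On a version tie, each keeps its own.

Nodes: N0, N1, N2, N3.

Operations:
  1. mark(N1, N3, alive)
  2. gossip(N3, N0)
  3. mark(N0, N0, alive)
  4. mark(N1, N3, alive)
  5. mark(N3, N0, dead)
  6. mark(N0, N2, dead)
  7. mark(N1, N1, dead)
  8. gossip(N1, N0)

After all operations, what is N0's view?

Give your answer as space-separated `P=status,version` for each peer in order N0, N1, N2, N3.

Answer: N0=alive,1 N1=dead,1 N2=dead,1 N3=alive,2

Derivation:
Op 1: N1 marks N3=alive -> (alive,v1)
Op 2: gossip N3<->N0 -> N3.N0=(alive,v0) N3.N1=(alive,v0) N3.N2=(alive,v0) N3.N3=(alive,v0) | N0.N0=(alive,v0) N0.N1=(alive,v0) N0.N2=(alive,v0) N0.N3=(alive,v0)
Op 3: N0 marks N0=alive -> (alive,v1)
Op 4: N1 marks N3=alive -> (alive,v2)
Op 5: N3 marks N0=dead -> (dead,v1)
Op 6: N0 marks N2=dead -> (dead,v1)
Op 7: N1 marks N1=dead -> (dead,v1)
Op 8: gossip N1<->N0 -> N1.N0=(alive,v1) N1.N1=(dead,v1) N1.N2=(dead,v1) N1.N3=(alive,v2) | N0.N0=(alive,v1) N0.N1=(dead,v1) N0.N2=(dead,v1) N0.N3=(alive,v2)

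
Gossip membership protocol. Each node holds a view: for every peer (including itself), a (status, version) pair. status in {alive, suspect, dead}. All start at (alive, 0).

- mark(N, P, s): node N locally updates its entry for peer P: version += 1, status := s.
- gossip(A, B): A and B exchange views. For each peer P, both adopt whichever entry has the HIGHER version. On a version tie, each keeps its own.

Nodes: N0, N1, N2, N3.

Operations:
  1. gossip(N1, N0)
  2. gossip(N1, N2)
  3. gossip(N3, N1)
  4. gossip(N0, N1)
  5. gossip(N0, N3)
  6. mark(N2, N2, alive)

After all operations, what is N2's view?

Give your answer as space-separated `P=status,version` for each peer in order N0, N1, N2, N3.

Op 1: gossip N1<->N0 -> N1.N0=(alive,v0) N1.N1=(alive,v0) N1.N2=(alive,v0) N1.N3=(alive,v0) | N0.N0=(alive,v0) N0.N1=(alive,v0) N0.N2=(alive,v0) N0.N3=(alive,v0)
Op 2: gossip N1<->N2 -> N1.N0=(alive,v0) N1.N1=(alive,v0) N1.N2=(alive,v0) N1.N3=(alive,v0) | N2.N0=(alive,v0) N2.N1=(alive,v0) N2.N2=(alive,v0) N2.N3=(alive,v0)
Op 3: gossip N3<->N1 -> N3.N0=(alive,v0) N3.N1=(alive,v0) N3.N2=(alive,v0) N3.N3=(alive,v0) | N1.N0=(alive,v0) N1.N1=(alive,v0) N1.N2=(alive,v0) N1.N3=(alive,v0)
Op 4: gossip N0<->N1 -> N0.N0=(alive,v0) N0.N1=(alive,v0) N0.N2=(alive,v0) N0.N3=(alive,v0) | N1.N0=(alive,v0) N1.N1=(alive,v0) N1.N2=(alive,v0) N1.N3=(alive,v0)
Op 5: gossip N0<->N3 -> N0.N0=(alive,v0) N0.N1=(alive,v0) N0.N2=(alive,v0) N0.N3=(alive,v0) | N3.N0=(alive,v0) N3.N1=(alive,v0) N3.N2=(alive,v0) N3.N3=(alive,v0)
Op 6: N2 marks N2=alive -> (alive,v1)

Answer: N0=alive,0 N1=alive,0 N2=alive,1 N3=alive,0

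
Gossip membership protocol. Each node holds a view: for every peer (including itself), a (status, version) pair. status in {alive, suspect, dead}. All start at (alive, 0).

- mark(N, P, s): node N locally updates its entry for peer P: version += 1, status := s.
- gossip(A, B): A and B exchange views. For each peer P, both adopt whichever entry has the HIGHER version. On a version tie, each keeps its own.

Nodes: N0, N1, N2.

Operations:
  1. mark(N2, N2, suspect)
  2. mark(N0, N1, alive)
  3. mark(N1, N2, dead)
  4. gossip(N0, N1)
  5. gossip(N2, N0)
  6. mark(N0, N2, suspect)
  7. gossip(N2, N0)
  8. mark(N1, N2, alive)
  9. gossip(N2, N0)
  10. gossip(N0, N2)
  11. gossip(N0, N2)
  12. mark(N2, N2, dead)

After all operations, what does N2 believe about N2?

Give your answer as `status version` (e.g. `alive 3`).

Answer: dead 3

Derivation:
Op 1: N2 marks N2=suspect -> (suspect,v1)
Op 2: N0 marks N1=alive -> (alive,v1)
Op 3: N1 marks N2=dead -> (dead,v1)
Op 4: gossip N0<->N1 -> N0.N0=(alive,v0) N0.N1=(alive,v1) N0.N2=(dead,v1) | N1.N0=(alive,v0) N1.N1=(alive,v1) N1.N2=(dead,v1)
Op 5: gossip N2<->N0 -> N2.N0=(alive,v0) N2.N1=(alive,v1) N2.N2=(suspect,v1) | N0.N0=(alive,v0) N0.N1=(alive,v1) N0.N2=(dead,v1)
Op 6: N0 marks N2=suspect -> (suspect,v2)
Op 7: gossip N2<->N0 -> N2.N0=(alive,v0) N2.N1=(alive,v1) N2.N2=(suspect,v2) | N0.N0=(alive,v0) N0.N1=(alive,v1) N0.N2=(suspect,v2)
Op 8: N1 marks N2=alive -> (alive,v2)
Op 9: gossip N2<->N0 -> N2.N0=(alive,v0) N2.N1=(alive,v1) N2.N2=(suspect,v2) | N0.N0=(alive,v0) N0.N1=(alive,v1) N0.N2=(suspect,v2)
Op 10: gossip N0<->N2 -> N0.N0=(alive,v0) N0.N1=(alive,v1) N0.N2=(suspect,v2) | N2.N0=(alive,v0) N2.N1=(alive,v1) N2.N2=(suspect,v2)
Op 11: gossip N0<->N2 -> N0.N0=(alive,v0) N0.N1=(alive,v1) N0.N2=(suspect,v2) | N2.N0=(alive,v0) N2.N1=(alive,v1) N2.N2=(suspect,v2)
Op 12: N2 marks N2=dead -> (dead,v3)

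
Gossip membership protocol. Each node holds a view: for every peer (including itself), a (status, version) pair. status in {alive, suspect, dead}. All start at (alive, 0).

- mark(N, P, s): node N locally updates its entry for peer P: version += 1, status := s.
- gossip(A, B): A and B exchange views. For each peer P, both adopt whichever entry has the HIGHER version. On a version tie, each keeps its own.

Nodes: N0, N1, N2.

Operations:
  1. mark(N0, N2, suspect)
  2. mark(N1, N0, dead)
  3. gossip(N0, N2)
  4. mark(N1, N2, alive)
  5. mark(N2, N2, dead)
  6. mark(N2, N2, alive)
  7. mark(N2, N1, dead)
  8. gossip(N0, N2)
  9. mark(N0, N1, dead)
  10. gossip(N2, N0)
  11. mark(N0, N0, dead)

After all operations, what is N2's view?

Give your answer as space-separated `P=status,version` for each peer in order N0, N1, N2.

Op 1: N0 marks N2=suspect -> (suspect,v1)
Op 2: N1 marks N0=dead -> (dead,v1)
Op 3: gossip N0<->N2 -> N0.N0=(alive,v0) N0.N1=(alive,v0) N0.N2=(suspect,v1) | N2.N0=(alive,v0) N2.N1=(alive,v0) N2.N2=(suspect,v1)
Op 4: N1 marks N2=alive -> (alive,v1)
Op 5: N2 marks N2=dead -> (dead,v2)
Op 6: N2 marks N2=alive -> (alive,v3)
Op 7: N2 marks N1=dead -> (dead,v1)
Op 8: gossip N0<->N2 -> N0.N0=(alive,v0) N0.N1=(dead,v1) N0.N2=(alive,v3) | N2.N0=(alive,v0) N2.N1=(dead,v1) N2.N2=(alive,v3)
Op 9: N0 marks N1=dead -> (dead,v2)
Op 10: gossip N2<->N0 -> N2.N0=(alive,v0) N2.N1=(dead,v2) N2.N2=(alive,v3) | N0.N0=(alive,v0) N0.N1=(dead,v2) N0.N2=(alive,v3)
Op 11: N0 marks N0=dead -> (dead,v1)

Answer: N0=alive,0 N1=dead,2 N2=alive,3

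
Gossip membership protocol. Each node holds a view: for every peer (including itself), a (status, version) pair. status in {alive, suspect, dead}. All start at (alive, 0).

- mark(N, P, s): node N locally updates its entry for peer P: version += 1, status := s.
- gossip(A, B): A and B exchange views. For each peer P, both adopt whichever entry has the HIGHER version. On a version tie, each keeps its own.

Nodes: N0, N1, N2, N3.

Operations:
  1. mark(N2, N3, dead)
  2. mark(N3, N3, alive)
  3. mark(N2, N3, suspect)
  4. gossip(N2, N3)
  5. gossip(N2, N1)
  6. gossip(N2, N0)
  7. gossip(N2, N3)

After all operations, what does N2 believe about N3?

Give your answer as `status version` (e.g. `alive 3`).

Op 1: N2 marks N3=dead -> (dead,v1)
Op 2: N3 marks N3=alive -> (alive,v1)
Op 3: N2 marks N3=suspect -> (suspect,v2)
Op 4: gossip N2<->N3 -> N2.N0=(alive,v0) N2.N1=(alive,v0) N2.N2=(alive,v0) N2.N3=(suspect,v2) | N3.N0=(alive,v0) N3.N1=(alive,v0) N3.N2=(alive,v0) N3.N3=(suspect,v2)
Op 5: gossip N2<->N1 -> N2.N0=(alive,v0) N2.N1=(alive,v0) N2.N2=(alive,v0) N2.N3=(suspect,v2) | N1.N0=(alive,v0) N1.N1=(alive,v0) N1.N2=(alive,v0) N1.N3=(suspect,v2)
Op 6: gossip N2<->N0 -> N2.N0=(alive,v0) N2.N1=(alive,v0) N2.N2=(alive,v0) N2.N3=(suspect,v2) | N0.N0=(alive,v0) N0.N1=(alive,v0) N0.N2=(alive,v0) N0.N3=(suspect,v2)
Op 7: gossip N2<->N3 -> N2.N0=(alive,v0) N2.N1=(alive,v0) N2.N2=(alive,v0) N2.N3=(suspect,v2) | N3.N0=(alive,v0) N3.N1=(alive,v0) N3.N2=(alive,v0) N3.N3=(suspect,v2)

Answer: suspect 2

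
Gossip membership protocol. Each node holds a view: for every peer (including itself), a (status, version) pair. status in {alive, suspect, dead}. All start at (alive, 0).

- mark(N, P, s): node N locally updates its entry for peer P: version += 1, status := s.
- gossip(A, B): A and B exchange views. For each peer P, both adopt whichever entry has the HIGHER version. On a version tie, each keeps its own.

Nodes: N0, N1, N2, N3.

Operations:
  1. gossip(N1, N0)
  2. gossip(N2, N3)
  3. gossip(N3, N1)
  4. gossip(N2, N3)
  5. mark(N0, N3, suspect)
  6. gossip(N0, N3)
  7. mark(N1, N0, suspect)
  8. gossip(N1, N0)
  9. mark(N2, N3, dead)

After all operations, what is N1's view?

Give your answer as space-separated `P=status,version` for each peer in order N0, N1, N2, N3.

Op 1: gossip N1<->N0 -> N1.N0=(alive,v0) N1.N1=(alive,v0) N1.N2=(alive,v0) N1.N3=(alive,v0) | N0.N0=(alive,v0) N0.N1=(alive,v0) N0.N2=(alive,v0) N0.N3=(alive,v0)
Op 2: gossip N2<->N3 -> N2.N0=(alive,v0) N2.N1=(alive,v0) N2.N2=(alive,v0) N2.N3=(alive,v0) | N3.N0=(alive,v0) N3.N1=(alive,v0) N3.N2=(alive,v0) N3.N3=(alive,v0)
Op 3: gossip N3<->N1 -> N3.N0=(alive,v0) N3.N1=(alive,v0) N3.N2=(alive,v0) N3.N3=(alive,v0) | N1.N0=(alive,v0) N1.N1=(alive,v0) N1.N2=(alive,v0) N1.N3=(alive,v0)
Op 4: gossip N2<->N3 -> N2.N0=(alive,v0) N2.N1=(alive,v0) N2.N2=(alive,v0) N2.N3=(alive,v0) | N3.N0=(alive,v0) N3.N1=(alive,v0) N3.N2=(alive,v0) N3.N3=(alive,v0)
Op 5: N0 marks N3=suspect -> (suspect,v1)
Op 6: gossip N0<->N3 -> N0.N0=(alive,v0) N0.N1=(alive,v0) N0.N2=(alive,v0) N0.N3=(suspect,v1) | N3.N0=(alive,v0) N3.N1=(alive,v0) N3.N2=(alive,v0) N3.N3=(suspect,v1)
Op 7: N1 marks N0=suspect -> (suspect,v1)
Op 8: gossip N1<->N0 -> N1.N0=(suspect,v1) N1.N1=(alive,v0) N1.N2=(alive,v0) N1.N3=(suspect,v1) | N0.N0=(suspect,v1) N0.N1=(alive,v0) N0.N2=(alive,v0) N0.N3=(suspect,v1)
Op 9: N2 marks N3=dead -> (dead,v1)

Answer: N0=suspect,1 N1=alive,0 N2=alive,0 N3=suspect,1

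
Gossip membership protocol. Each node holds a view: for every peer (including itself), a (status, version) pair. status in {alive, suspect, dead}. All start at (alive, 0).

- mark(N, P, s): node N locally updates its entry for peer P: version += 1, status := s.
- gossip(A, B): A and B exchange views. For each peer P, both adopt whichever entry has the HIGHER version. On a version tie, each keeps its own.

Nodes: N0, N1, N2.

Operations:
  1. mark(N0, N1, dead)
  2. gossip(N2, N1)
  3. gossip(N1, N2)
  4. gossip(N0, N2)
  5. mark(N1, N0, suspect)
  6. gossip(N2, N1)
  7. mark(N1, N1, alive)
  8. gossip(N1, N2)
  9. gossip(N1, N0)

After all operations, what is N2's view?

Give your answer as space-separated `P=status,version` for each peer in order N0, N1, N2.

Op 1: N0 marks N1=dead -> (dead,v1)
Op 2: gossip N2<->N1 -> N2.N0=(alive,v0) N2.N1=(alive,v0) N2.N2=(alive,v0) | N1.N0=(alive,v0) N1.N1=(alive,v0) N1.N2=(alive,v0)
Op 3: gossip N1<->N2 -> N1.N0=(alive,v0) N1.N1=(alive,v0) N1.N2=(alive,v0) | N2.N0=(alive,v0) N2.N1=(alive,v0) N2.N2=(alive,v0)
Op 4: gossip N0<->N2 -> N0.N0=(alive,v0) N0.N1=(dead,v1) N0.N2=(alive,v0) | N2.N0=(alive,v0) N2.N1=(dead,v1) N2.N2=(alive,v0)
Op 5: N1 marks N0=suspect -> (suspect,v1)
Op 6: gossip N2<->N1 -> N2.N0=(suspect,v1) N2.N1=(dead,v1) N2.N2=(alive,v0) | N1.N0=(suspect,v1) N1.N1=(dead,v1) N1.N2=(alive,v0)
Op 7: N1 marks N1=alive -> (alive,v2)
Op 8: gossip N1<->N2 -> N1.N0=(suspect,v1) N1.N1=(alive,v2) N1.N2=(alive,v0) | N2.N0=(suspect,v1) N2.N1=(alive,v2) N2.N2=(alive,v0)
Op 9: gossip N1<->N0 -> N1.N0=(suspect,v1) N1.N1=(alive,v2) N1.N2=(alive,v0) | N0.N0=(suspect,v1) N0.N1=(alive,v2) N0.N2=(alive,v0)

Answer: N0=suspect,1 N1=alive,2 N2=alive,0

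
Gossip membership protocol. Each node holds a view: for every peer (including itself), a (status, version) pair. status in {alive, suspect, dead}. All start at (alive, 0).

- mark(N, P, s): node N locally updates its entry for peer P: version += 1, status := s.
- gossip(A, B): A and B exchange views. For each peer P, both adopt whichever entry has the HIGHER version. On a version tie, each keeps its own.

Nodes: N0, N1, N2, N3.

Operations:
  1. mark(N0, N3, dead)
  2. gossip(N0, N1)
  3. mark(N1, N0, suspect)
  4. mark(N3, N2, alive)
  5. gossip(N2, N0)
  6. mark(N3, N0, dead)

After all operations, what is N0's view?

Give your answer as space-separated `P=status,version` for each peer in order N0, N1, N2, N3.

Answer: N0=alive,0 N1=alive,0 N2=alive,0 N3=dead,1

Derivation:
Op 1: N0 marks N3=dead -> (dead,v1)
Op 2: gossip N0<->N1 -> N0.N0=(alive,v0) N0.N1=(alive,v0) N0.N2=(alive,v0) N0.N3=(dead,v1) | N1.N0=(alive,v0) N1.N1=(alive,v0) N1.N2=(alive,v0) N1.N3=(dead,v1)
Op 3: N1 marks N0=suspect -> (suspect,v1)
Op 4: N3 marks N2=alive -> (alive,v1)
Op 5: gossip N2<->N0 -> N2.N0=(alive,v0) N2.N1=(alive,v0) N2.N2=(alive,v0) N2.N3=(dead,v1) | N0.N0=(alive,v0) N0.N1=(alive,v0) N0.N2=(alive,v0) N0.N3=(dead,v1)
Op 6: N3 marks N0=dead -> (dead,v1)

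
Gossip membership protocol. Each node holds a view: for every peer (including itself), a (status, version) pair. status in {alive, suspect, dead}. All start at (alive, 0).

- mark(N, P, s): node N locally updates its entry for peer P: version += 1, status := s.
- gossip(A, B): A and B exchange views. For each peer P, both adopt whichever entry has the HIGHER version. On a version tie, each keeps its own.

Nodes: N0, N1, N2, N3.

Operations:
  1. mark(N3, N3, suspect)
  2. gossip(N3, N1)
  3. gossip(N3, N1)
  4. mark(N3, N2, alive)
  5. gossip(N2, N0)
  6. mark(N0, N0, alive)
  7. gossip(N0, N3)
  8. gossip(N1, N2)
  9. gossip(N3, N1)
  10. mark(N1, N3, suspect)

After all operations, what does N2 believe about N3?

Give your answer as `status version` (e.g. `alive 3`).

Answer: suspect 1

Derivation:
Op 1: N3 marks N3=suspect -> (suspect,v1)
Op 2: gossip N3<->N1 -> N3.N0=(alive,v0) N3.N1=(alive,v0) N3.N2=(alive,v0) N3.N3=(suspect,v1) | N1.N0=(alive,v0) N1.N1=(alive,v0) N1.N2=(alive,v0) N1.N3=(suspect,v1)
Op 3: gossip N3<->N1 -> N3.N0=(alive,v0) N3.N1=(alive,v0) N3.N2=(alive,v0) N3.N3=(suspect,v1) | N1.N0=(alive,v0) N1.N1=(alive,v0) N1.N2=(alive,v0) N1.N3=(suspect,v1)
Op 4: N3 marks N2=alive -> (alive,v1)
Op 5: gossip N2<->N0 -> N2.N0=(alive,v0) N2.N1=(alive,v0) N2.N2=(alive,v0) N2.N3=(alive,v0) | N0.N0=(alive,v0) N0.N1=(alive,v0) N0.N2=(alive,v0) N0.N3=(alive,v0)
Op 6: N0 marks N0=alive -> (alive,v1)
Op 7: gossip N0<->N3 -> N0.N0=(alive,v1) N0.N1=(alive,v0) N0.N2=(alive,v1) N0.N3=(suspect,v1) | N3.N0=(alive,v1) N3.N1=(alive,v0) N3.N2=(alive,v1) N3.N3=(suspect,v1)
Op 8: gossip N1<->N2 -> N1.N0=(alive,v0) N1.N1=(alive,v0) N1.N2=(alive,v0) N1.N3=(suspect,v1) | N2.N0=(alive,v0) N2.N1=(alive,v0) N2.N2=(alive,v0) N2.N3=(suspect,v1)
Op 9: gossip N3<->N1 -> N3.N0=(alive,v1) N3.N1=(alive,v0) N3.N2=(alive,v1) N3.N3=(suspect,v1) | N1.N0=(alive,v1) N1.N1=(alive,v0) N1.N2=(alive,v1) N1.N3=(suspect,v1)
Op 10: N1 marks N3=suspect -> (suspect,v2)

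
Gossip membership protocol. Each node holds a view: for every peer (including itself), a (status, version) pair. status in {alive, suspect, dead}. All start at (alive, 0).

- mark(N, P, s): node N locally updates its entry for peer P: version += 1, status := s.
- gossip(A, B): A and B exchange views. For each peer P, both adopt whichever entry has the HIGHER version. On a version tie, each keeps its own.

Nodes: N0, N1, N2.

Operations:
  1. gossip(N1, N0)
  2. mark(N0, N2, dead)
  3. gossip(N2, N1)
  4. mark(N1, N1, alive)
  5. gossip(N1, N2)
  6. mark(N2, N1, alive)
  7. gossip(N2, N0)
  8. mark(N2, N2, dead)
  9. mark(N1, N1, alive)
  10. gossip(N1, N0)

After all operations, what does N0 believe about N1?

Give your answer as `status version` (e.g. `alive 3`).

Answer: alive 2

Derivation:
Op 1: gossip N1<->N0 -> N1.N0=(alive,v0) N1.N1=(alive,v0) N1.N2=(alive,v0) | N0.N0=(alive,v0) N0.N1=(alive,v0) N0.N2=(alive,v0)
Op 2: N0 marks N2=dead -> (dead,v1)
Op 3: gossip N2<->N1 -> N2.N0=(alive,v0) N2.N1=(alive,v0) N2.N2=(alive,v0) | N1.N0=(alive,v0) N1.N1=(alive,v0) N1.N2=(alive,v0)
Op 4: N1 marks N1=alive -> (alive,v1)
Op 5: gossip N1<->N2 -> N1.N0=(alive,v0) N1.N1=(alive,v1) N1.N2=(alive,v0) | N2.N0=(alive,v0) N2.N1=(alive,v1) N2.N2=(alive,v0)
Op 6: N2 marks N1=alive -> (alive,v2)
Op 7: gossip N2<->N0 -> N2.N0=(alive,v0) N2.N1=(alive,v2) N2.N2=(dead,v1) | N0.N0=(alive,v0) N0.N1=(alive,v2) N0.N2=(dead,v1)
Op 8: N2 marks N2=dead -> (dead,v2)
Op 9: N1 marks N1=alive -> (alive,v2)
Op 10: gossip N1<->N0 -> N1.N0=(alive,v0) N1.N1=(alive,v2) N1.N2=(dead,v1) | N0.N0=(alive,v0) N0.N1=(alive,v2) N0.N2=(dead,v1)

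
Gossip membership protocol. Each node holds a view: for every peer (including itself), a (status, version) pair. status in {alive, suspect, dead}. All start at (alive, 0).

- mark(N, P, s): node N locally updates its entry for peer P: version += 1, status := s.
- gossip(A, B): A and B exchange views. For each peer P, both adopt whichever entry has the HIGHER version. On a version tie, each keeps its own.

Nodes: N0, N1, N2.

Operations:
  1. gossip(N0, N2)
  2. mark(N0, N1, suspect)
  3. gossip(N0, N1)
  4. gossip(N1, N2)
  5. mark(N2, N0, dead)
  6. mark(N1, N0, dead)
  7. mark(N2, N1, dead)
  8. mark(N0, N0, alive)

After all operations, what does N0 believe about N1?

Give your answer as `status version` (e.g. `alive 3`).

Answer: suspect 1

Derivation:
Op 1: gossip N0<->N2 -> N0.N0=(alive,v0) N0.N1=(alive,v0) N0.N2=(alive,v0) | N2.N0=(alive,v0) N2.N1=(alive,v0) N2.N2=(alive,v0)
Op 2: N0 marks N1=suspect -> (suspect,v1)
Op 3: gossip N0<->N1 -> N0.N0=(alive,v0) N0.N1=(suspect,v1) N0.N2=(alive,v0) | N1.N0=(alive,v0) N1.N1=(suspect,v1) N1.N2=(alive,v0)
Op 4: gossip N1<->N2 -> N1.N0=(alive,v0) N1.N1=(suspect,v1) N1.N2=(alive,v0) | N2.N0=(alive,v0) N2.N1=(suspect,v1) N2.N2=(alive,v0)
Op 5: N2 marks N0=dead -> (dead,v1)
Op 6: N1 marks N0=dead -> (dead,v1)
Op 7: N2 marks N1=dead -> (dead,v2)
Op 8: N0 marks N0=alive -> (alive,v1)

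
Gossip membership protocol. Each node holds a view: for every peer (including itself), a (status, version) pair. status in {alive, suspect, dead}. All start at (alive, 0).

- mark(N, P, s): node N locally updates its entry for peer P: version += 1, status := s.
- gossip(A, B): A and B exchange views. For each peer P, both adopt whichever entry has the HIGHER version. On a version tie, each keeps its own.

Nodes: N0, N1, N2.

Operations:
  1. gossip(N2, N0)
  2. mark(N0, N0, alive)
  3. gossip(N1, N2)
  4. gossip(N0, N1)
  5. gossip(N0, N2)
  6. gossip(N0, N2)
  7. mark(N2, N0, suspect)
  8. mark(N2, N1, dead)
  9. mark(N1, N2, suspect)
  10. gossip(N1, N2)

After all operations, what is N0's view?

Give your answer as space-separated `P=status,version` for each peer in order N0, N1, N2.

Answer: N0=alive,1 N1=alive,0 N2=alive,0

Derivation:
Op 1: gossip N2<->N0 -> N2.N0=(alive,v0) N2.N1=(alive,v0) N2.N2=(alive,v0) | N0.N0=(alive,v0) N0.N1=(alive,v0) N0.N2=(alive,v0)
Op 2: N0 marks N0=alive -> (alive,v1)
Op 3: gossip N1<->N2 -> N1.N0=(alive,v0) N1.N1=(alive,v0) N1.N2=(alive,v0) | N2.N0=(alive,v0) N2.N1=(alive,v0) N2.N2=(alive,v0)
Op 4: gossip N0<->N1 -> N0.N0=(alive,v1) N0.N1=(alive,v0) N0.N2=(alive,v0) | N1.N0=(alive,v1) N1.N1=(alive,v0) N1.N2=(alive,v0)
Op 5: gossip N0<->N2 -> N0.N0=(alive,v1) N0.N1=(alive,v0) N0.N2=(alive,v0) | N2.N0=(alive,v1) N2.N1=(alive,v0) N2.N2=(alive,v0)
Op 6: gossip N0<->N2 -> N0.N0=(alive,v1) N0.N1=(alive,v0) N0.N2=(alive,v0) | N2.N0=(alive,v1) N2.N1=(alive,v0) N2.N2=(alive,v0)
Op 7: N2 marks N0=suspect -> (suspect,v2)
Op 8: N2 marks N1=dead -> (dead,v1)
Op 9: N1 marks N2=suspect -> (suspect,v1)
Op 10: gossip N1<->N2 -> N1.N0=(suspect,v2) N1.N1=(dead,v1) N1.N2=(suspect,v1) | N2.N0=(suspect,v2) N2.N1=(dead,v1) N2.N2=(suspect,v1)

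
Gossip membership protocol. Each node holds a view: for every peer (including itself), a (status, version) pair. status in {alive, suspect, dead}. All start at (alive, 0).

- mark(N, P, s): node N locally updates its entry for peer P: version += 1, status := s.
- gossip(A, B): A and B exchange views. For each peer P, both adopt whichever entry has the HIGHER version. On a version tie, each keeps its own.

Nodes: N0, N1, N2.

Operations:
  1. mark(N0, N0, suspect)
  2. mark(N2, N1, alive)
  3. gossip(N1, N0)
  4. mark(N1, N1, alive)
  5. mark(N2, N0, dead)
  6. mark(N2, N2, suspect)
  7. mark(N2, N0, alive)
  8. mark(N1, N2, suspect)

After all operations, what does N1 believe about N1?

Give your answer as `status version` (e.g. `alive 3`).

Answer: alive 1

Derivation:
Op 1: N0 marks N0=suspect -> (suspect,v1)
Op 2: N2 marks N1=alive -> (alive,v1)
Op 3: gossip N1<->N0 -> N1.N0=(suspect,v1) N1.N1=(alive,v0) N1.N2=(alive,v0) | N0.N0=(suspect,v1) N0.N1=(alive,v0) N0.N2=(alive,v0)
Op 4: N1 marks N1=alive -> (alive,v1)
Op 5: N2 marks N0=dead -> (dead,v1)
Op 6: N2 marks N2=suspect -> (suspect,v1)
Op 7: N2 marks N0=alive -> (alive,v2)
Op 8: N1 marks N2=suspect -> (suspect,v1)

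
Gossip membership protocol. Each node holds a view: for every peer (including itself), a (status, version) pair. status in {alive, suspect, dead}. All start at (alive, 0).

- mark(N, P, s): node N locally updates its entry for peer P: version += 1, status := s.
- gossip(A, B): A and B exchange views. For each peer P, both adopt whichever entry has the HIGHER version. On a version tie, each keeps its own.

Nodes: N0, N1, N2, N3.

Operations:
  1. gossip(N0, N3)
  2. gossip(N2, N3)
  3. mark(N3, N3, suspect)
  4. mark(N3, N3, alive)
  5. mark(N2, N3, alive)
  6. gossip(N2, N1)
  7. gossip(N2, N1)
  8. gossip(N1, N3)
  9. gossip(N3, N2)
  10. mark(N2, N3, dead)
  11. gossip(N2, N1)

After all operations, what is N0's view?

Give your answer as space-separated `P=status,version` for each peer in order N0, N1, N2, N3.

Op 1: gossip N0<->N3 -> N0.N0=(alive,v0) N0.N1=(alive,v0) N0.N2=(alive,v0) N0.N3=(alive,v0) | N3.N0=(alive,v0) N3.N1=(alive,v0) N3.N2=(alive,v0) N3.N3=(alive,v0)
Op 2: gossip N2<->N3 -> N2.N0=(alive,v0) N2.N1=(alive,v0) N2.N2=(alive,v0) N2.N3=(alive,v0) | N3.N0=(alive,v0) N3.N1=(alive,v0) N3.N2=(alive,v0) N3.N3=(alive,v0)
Op 3: N3 marks N3=suspect -> (suspect,v1)
Op 4: N3 marks N3=alive -> (alive,v2)
Op 5: N2 marks N3=alive -> (alive,v1)
Op 6: gossip N2<->N1 -> N2.N0=(alive,v0) N2.N1=(alive,v0) N2.N2=(alive,v0) N2.N3=(alive,v1) | N1.N0=(alive,v0) N1.N1=(alive,v0) N1.N2=(alive,v0) N1.N3=(alive,v1)
Op 7: gossip N2<->N1 -> N2.N0=(alive,v0) N2.N1=(alive,v0) N2.N2=(alive,v0) N2.N3=(alive,v1) | N1.N0=(alive,v0) N1.N1=(alive,v0) N1.N2=(alive,v0) N1.N3=(alive,v1)
Op 8: gossip N1<->N3 -> N1.N0=(alive,v0) N1.N1=(alive,v0) N1.N2=(alive,v0) N1.N3=(alive,v2) | N3.N0=(alive,v0) N3.N1=(alive,v0) N3.N2=(alive,v0) N3.N3=(alive,v2)
Op 9: gossip N3<->N2 -> N3.N0=(alive,v0) N3.N1=(alive,v0) N3.N2=(alive,v0) N3.N3=(alive,v2) | N2.N0=(alive,v0) N2.N1=(alive,v0) N2.N2=(alive,v0) N2.N3=(alive,v2)
Op 10: N2 marks N3=dead -> (dead,v3)
Op 11: gossip N2<->N1 -> N2.N0=(alive,v0) N2.N1=(alive,v0) N2.N2=(alive,v0) N2.N3=(dead,v3) | N1.N0=(alive,v0) N1.N1=(alive,v0) N1.N2=(alive,v0) N1.N3=(dead,v3)

Answer: N0=alive,0 N1=alive,0 N2=alive,0 N3=alive,0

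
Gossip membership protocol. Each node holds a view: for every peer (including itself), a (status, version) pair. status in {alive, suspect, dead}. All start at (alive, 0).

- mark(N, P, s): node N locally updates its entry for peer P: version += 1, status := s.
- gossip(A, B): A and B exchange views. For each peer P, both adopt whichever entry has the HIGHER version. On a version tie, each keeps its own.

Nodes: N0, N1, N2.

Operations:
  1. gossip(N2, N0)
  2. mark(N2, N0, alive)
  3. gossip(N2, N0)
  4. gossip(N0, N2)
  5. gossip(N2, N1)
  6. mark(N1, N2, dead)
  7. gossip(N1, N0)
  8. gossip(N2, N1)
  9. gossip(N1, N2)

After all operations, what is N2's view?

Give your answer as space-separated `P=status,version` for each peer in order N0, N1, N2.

Op 1: gossip N2<->N0 -> N2.N0=(alive,v0) N2.N1=(alive,v0) N2.N2=(alive,v0) | N0.N0=(alive,v0) N0.N1=(alive,v0) N0.N2=(alive,v0)
Op 2: N2 marks N0=alive -> (alive,v1)
Op 3: gossip N2<->N0 -> N2.N0=(alive,v1) N2.N1=(alive,v0) N2.N2=(alive,v0) | N0.N0=(alive,v1) N0.N1=(alive,v0) N0.N2=(alive,v0)
Op 4: gossip N0<->N2 -> N0.N0=(alive,v1) N0.N1=(alive,v0) N0.N2=(alive,v0) | N2.N0=(alive,v1) N2.N1=(alive,v0) N2.N2=(alive,v0)
Op 5: gossip N2<->N1 -> N2.N0=(alive,v1) N2.N1=(alive,v0) N2.N2=(alive,v0) | N1.N0=(alive,v1) N1.N1=(alive,v0) N1.N2=(alive,v0)
Op 6: N1 marks N2=dead -> (dead,v1)
Op 7: gossip N1<->N0 -> N1.N0=(alive,v1) N1.N1=(alive,v0) N1.N2=(dead,v1) | N0.N0=(alive,v1) N0.N1=(alive,v0) N0.N2=(dead,v1)
Op 8: gossip N2<->N1 -> N2.N0=(alive,v1) N2.N1=(alive,v0) N2.N2=(dead,v1) | N1.N0=(alive,v1) N1.N1=(alive,v0) N1.N2=(dead,v1)
Op 9: gossip N1<->N2 -> N1.N0=(alive,v1) N1.N1=(alive,v0) N1.N2=(dead,v1) | N2.N0=(alive,v1) N2.N1=(alive,v0) N2.N2=(dead,v1)

Answer: N0=alive,1 N1=alive,0 N2=dead,1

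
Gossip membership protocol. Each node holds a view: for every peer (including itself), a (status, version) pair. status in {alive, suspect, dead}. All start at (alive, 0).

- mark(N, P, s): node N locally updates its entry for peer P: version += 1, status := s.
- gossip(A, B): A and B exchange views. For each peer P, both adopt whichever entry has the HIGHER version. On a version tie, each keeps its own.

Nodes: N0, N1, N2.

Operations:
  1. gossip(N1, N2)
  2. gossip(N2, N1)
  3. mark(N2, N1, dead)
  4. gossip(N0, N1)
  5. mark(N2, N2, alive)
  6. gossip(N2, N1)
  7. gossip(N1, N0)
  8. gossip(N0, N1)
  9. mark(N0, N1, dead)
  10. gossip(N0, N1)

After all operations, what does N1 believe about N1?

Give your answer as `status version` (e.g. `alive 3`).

Answer: dead 2

Derivation:
Op 1: gossip N1<->N2 -> N1.N0=(alive,v0) N1.N1=(alive,v0) N1.N2=(alive,v0) | N2.N0=(alive,v0) N2.N1=(alive,v0) N2.N2=(alive,v0)
Op 2: gossip N2<->N1 -> N2.N0=(alive,v0) N2.N1=(alive,v0) N2.N2=(alive,v0) | N1.N0=(alive,v0) N1.N1=(alive,v0) N1.N2=(alive,v0)
Op 3: N2 marks N1=dead -> (dead,v1)
Op 4: gossip N0<->N1 -> N0.N0=(alive,v0) N0.N1=(alive,v0) N0.N2=(alive,v0) | N1.N0=(alive,v0) N1.N1=(alive,v0) N1.N2=(alive,v0)
Op 5: N2 marks N2=alive -> (alive,v1)
Op 6: gossip N2<->N1 -> N2.N0=(alive,v0) N2.N1=(dead,v1) N2.N2=(alive,v1) | N1.N0=(alive,v0) N1.N1=(dead,v1) N1.N2=(alive,v1)
Op 7: gossip N1<->N0 -> N1.N0=(alive,v0) N1.N1=(dead,v1) N1.N2=(alive,v1) | N0.N0=(alive,v0) N0.N1=(dead,v1) N0.N2=(alive,v1)
Op 8: gossip N0<->N1 -> N0.N0=(alive,v0) N0.N1=(dead,v1) N0.N2=(alive,v1) | N1.N0=(alive,v0) N1.N1=(dead,v1) N1.N2=(alive,v1)
Op 9: N0 marks N1=dead -> (dead,v2)
Op 10: gossip N0<->N1 -> N0.N0=(alive,v0) N0.N1=(dead,v2) N0.N2=(alive,v1) | N1.N0=(alive,v0) N1.N1=(dead,v2) N1.N2=(alive,v1)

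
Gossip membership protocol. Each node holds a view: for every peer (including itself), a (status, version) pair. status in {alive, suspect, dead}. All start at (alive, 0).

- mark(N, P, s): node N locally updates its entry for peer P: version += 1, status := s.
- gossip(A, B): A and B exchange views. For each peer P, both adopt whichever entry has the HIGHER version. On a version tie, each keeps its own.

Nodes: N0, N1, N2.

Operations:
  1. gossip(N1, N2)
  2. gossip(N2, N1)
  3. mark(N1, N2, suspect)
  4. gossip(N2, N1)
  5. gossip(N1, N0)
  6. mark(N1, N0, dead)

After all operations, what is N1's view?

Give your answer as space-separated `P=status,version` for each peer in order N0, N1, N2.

Op 1: gossip N1<->N2 -> N1.N0=(alive,v0) N1.N1=(alive,v0) N1.N2=(alive,v0) | N2.N0=(alive,v0) N2.N1=(alive,v0) N2.N2=(alive,v0)
Op 2: gossip N2<->N1 -> N2.N0=(alive,v0) N2.N1=(alive,v0) N2.N2=(alive,v0) | N1.N0=(alive,v0) N1.N1=(alive,v0) N1.N2=(alive,v0)
Op 3: N1 marks N2=suspect -> (suspect,v1)
Op 4: gossip N2<->N1 -> N2.N0=(alive,v0) N2.N1=(alive,v0) N2.N2=(suspect,v1) | N1.N0=(alive,v0) N1.N1=(alive,v0) N1.N2=(suspect,v1)
Op 5: gossip N1<->N0 -> N1.N0=(alive,v0) N1.N1=(alive,v0) N1.N2=(suspect,v1) | N0.N0=(alive,v0) N0.N1=(alive,v0) N0.N2=(suspect,v1)
Op 6: N1 marks N0=dead -> (dead,v1)

Answer: N0=dead,1 N1=alive,0 N2=suspect,1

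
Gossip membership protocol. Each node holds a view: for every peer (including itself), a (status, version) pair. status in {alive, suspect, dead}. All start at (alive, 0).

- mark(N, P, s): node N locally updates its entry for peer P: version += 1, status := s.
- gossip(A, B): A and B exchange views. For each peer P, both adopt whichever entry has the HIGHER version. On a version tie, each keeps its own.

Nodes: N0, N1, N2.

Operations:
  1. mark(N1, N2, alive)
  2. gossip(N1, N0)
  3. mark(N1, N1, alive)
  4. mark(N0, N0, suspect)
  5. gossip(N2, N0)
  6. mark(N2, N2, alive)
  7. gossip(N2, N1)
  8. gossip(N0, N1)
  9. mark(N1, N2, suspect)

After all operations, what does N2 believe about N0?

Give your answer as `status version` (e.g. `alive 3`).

Op 1: N1 marks N2=alive -> (alive,v1)
Op 2: gossip N1<->N0 -> N1.N0=(alive,v0) N1.N1=(alive,v0) N1.N2=(alive,v1) | N0.N0=(alive,v0) N0.N1=(alive,v0) N0.N2=(alive,v1)
Op 3: N1 marks N1=alive -> (alive,v1)
Op 4: N0 marks N0=suspect -> (suspect,v1)
Op 5: gossip N2<->N0 -> N2.N0=(suspect,v1) N2.N1=(alive,v0) N2.N2=(alive,v1) | N0.N0=(suspect,v1) N0.N1=(alive,v0) N0.N2=(alive,v1)
Op 6: N2 marks N2=alive -> (alive,v2)
Op 7: gossip N2<->N1 -> N2.N0=(suspect,v1) N2.N1=(alive,v1) N2.N2=(alive,v2) | N1.N0=(suspect,v1) N1.N1=(alive,v1) N1.N2=(alive,v2)
Op 8: gossip N0<->N1 -> N0.N0=(suspect,v1) N0.N1=(alive,v1) N0.N2=(alive,v2) | N1.N0=(suspect,v1) N1.N1=(alive,v1) N1.N2=(alive,v2)
Op 9: N1 marks N2=suspect -> (suspect,v3)

Answer: suspect 1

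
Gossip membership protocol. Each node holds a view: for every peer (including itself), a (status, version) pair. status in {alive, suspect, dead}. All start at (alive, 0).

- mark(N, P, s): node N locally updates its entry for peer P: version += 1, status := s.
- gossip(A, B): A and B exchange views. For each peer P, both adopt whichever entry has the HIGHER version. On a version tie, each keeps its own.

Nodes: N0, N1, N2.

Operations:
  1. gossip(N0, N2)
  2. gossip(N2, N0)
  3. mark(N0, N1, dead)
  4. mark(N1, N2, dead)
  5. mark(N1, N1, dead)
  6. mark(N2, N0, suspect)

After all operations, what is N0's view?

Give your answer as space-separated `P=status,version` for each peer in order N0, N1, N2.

Answer: N0=alive,0 N1=dead,1 N2=alive,0

Derivation:
Op 1: gossip N0<->N2 -> N0.N0=(alive,v0) N0.N1=(alive,v0) N0.N2=(alive,v0) | N2.N0=(alive,v0) N2.N1=(alive,v0) N2.N2=(alive,v0)
Op 2: gossip N2<->N0 -> N2.N0=(alive,v0) N2.N1=(alive,v0) N2.N2=(alive,v0) | N0.N0=(alive,v0) N0.N1=(alive,v0) N0.N2=(alive,v0)
Op 3: N0 marks N1=dead -> (dead,v1)
Op 4: N1 marks N2=dead -> (dead,v1)
Op 5: N1 marks N1=dead -> (dead,v1)
Op 6: N2 marks N0=suspect -> (suspect,v1)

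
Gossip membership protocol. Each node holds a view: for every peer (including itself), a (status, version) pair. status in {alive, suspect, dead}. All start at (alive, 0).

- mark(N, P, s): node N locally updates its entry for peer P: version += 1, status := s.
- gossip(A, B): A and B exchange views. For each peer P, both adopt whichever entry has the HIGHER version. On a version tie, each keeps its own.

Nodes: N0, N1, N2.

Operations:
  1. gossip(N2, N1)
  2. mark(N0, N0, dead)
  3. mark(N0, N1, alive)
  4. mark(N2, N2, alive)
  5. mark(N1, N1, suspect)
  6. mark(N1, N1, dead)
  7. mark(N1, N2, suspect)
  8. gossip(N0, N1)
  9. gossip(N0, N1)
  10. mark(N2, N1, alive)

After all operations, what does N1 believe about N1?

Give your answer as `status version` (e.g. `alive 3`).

Answer: dead 2

Derivation:
Op 1: gossip N2<->N1 -> N2.N0=(alive,v0) N2.N1=(alive,v0) N2.N2=(alive,v0) | N1.N0=(alive,v0) N1.N1=(alive,v0) N1.N2=(alive,v0)
Op 2: N0 marks N0=dead -> (dead,v1)
Op 3: N0 marks N1=alive -> (alive,v1)
Op 4: N2 marks N2=alive -> (alive,v1)
Op 5: N1 marks N1=suspect -> (suspect,v1)
Op 6: N1 marks N1=dead -> (dead,v2)
Op 7: N1 marks N2=suspect -> (suspect,v1)
Op 8: gossip N0<->N1 -> N0.N0=(dead,v1) N0.N1=(dead,v2) N0.N2=(suspect,v1) | N1.N0=(dead,v1) N1.N1=(dead,v2) N1.N2=(suspect,v1)
Op 9: gossip N0<->N1 -> N0.N0=(dead,v1) N0.N1=(dead,v2) N0.N2=(suspect,v1) | N1.N0=(dead,v1) N1.N1=(dead,v2) N1.N2=(suspect,v1)
Op 10: N2 marks N1=alive -> (alive,v1)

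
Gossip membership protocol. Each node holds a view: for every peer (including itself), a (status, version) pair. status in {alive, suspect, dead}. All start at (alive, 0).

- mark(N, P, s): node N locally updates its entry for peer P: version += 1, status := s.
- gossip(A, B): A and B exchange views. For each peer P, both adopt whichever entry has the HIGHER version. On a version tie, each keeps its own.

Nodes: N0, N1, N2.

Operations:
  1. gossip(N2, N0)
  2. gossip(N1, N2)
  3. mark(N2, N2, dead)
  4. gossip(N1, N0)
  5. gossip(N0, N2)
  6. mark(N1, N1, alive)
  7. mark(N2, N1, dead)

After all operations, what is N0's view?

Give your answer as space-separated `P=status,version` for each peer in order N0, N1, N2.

Answer: N0=alive,0 N1=alive,0 N2=dead,1

Derivation:
Op 1: gossip N2<->N0 -> N2.N0=(alive,v0) N2.N1=(alive,v0) N2.N2=(alive,v0) | N0.N0=(alive,v0) N0.N1=(alive,v0) N0.N2=(alive,v0)
Op 2: gossip N1<->N2 -> N1.N0=(alive,v0) N1.N1=(alive,v0) N1.N2=(alive,v0) | N2.N0=(alive,v0) N2.N1=(alive,v0) N2.N2=(alive,v0)
Op 3: N2 marks N2=dead -> (dead,v1)
Op 4: gossip N1<->N0 -> N1.N0=(alive,v0) N1.N1=(alive,v0) N1.N2=(alive,v0) | N0.N0=(alive,v0) N0.N1=(alive,v0) N0.N2=(alive,v0)
Op 5: gossip N0<->N2 -> N0.N0=(alive,v0) N0.N1=(alive,v0) N0.N2=(dead,v1) | N2.N0=(alive,v0) N2.N1=(alive,v0) N2.N2=(dead,v1)
Op 6: N1 marks N1=alive -> (alive,v1)
Op 7: N2 marks N1=dead -> (dead,v1)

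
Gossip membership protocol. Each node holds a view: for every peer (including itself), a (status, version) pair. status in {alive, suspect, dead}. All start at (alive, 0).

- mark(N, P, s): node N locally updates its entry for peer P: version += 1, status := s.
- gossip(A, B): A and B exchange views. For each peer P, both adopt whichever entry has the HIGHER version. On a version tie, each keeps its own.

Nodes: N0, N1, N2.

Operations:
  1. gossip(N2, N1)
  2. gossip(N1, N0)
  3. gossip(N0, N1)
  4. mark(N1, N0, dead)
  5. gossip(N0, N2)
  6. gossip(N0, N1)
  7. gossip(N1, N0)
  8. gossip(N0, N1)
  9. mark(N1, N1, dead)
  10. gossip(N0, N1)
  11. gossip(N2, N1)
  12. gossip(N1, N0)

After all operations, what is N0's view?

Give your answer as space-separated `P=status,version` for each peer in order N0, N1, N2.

Op 1: gossip N2<->N1 -> N2.N0=(alive,v0) N2.N1=(alive,v0) N2.N2=(alive,v0) | N1.N0=(alive,v0) N1.N1=(alive,v0) N1.N2=(alive,v0)
Op 2: gossip N1<->N0 -> N1.N0=(alive,v0) N1.N1=(alive,v0) N1.N2=(alive,v0) | N0.N0=(alive,v0) N0.N1=(alive,v0) N0.N2=(alive,v0)
Op 3: gossip N0<->N1 -> N0.N0=(alive,v0) N0.N1=(alive,v0) N0.N2=(alive,v0) | N1.N0=(alive,v0) N1.N1=(alive,v0) N1.N2=(alive,v0)
Op 4: N1 marks N0=dead -> (dead,v1)
Op 5: gossip N0<->N2 -> N0.N0=(alive,v0) N0.N1=(alive,v0) N0.N2=(alive,v0) | N2.N0=(alive,v0) N2.N1=(alive,v0) N2.N2=(alive,v0)
Op 6: gossip N0<->N1 -> N0.N0=(dead,v1) N0.N1=(alive,v0) N0.N2=(alive,v0) | N1.N0=(dead,v1) N1.N1=(alive,v0) N1.N2=(alive,v0)
Op 7: gossip N1<->N0 -> N1.N0=(dead,v1) N1.N1=(alive,v0) N1.N2=(alive,v0) | N0.N0=(dead,v1) N0.N1=(alive,v0) N0.N2=(alive,v0)
Op 8: gossip N0<->N1 -> N0.N0=(dead,v1) N0.N1=(alive,v0) N0.N2=(alive,v0) | N1.N0=(dead,v1) N1.N1=(alive,v0) N1.N2=(alive,v0)
Op 9: N1 marks N1=dead -> (dead,v1)
Op 10: gossip N0<->N1 -> N0.N0=(dead,v1) N0.N1=(dead,v1) N0.N2=(alive,v0) | N1.N0=(dead,v1) N1.N1=(dead,v1) N1.N2=(alive,v0)
Op 11: gossip N2<->N1 -> N2.N0=(dead,v1) N2.N1=(dead,v1) N2.N2=(alive,v0) | N1.N0=(dead,v1) N1.N1=(dead,v1) N1.N2=(alive,v0)
Op 12: gossip N1<->N0 -> N1.N0=(dead,v1) N1.N1=(dead,v1) N1.N2=(alive,v0) | N0.N0=(dead,v1) N0.N1=(dead,v1) N0.N2=(alive,v0)

Answer: N0=dead,1 N1=dead,1 N2=alive,0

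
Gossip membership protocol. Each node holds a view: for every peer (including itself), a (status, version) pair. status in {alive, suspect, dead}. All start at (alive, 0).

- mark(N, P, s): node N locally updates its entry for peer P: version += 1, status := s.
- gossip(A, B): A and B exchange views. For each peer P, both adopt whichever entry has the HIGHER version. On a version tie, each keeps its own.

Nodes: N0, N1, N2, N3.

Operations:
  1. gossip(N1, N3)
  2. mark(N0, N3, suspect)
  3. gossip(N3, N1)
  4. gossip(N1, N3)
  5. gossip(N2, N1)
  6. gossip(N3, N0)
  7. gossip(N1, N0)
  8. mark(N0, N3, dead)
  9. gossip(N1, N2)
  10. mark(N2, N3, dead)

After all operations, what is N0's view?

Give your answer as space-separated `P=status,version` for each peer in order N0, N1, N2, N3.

Op 1: gossip N1<->N3 -> N1.N0=(alive,v0) N1.N1=(alive,v0) N1.N2=(alive,v0) N1.N3=(alive,v0) | N3.N0=(alive,v0) N3.N1=(alive,v0) N3.N2=(alive,v0) N3.N3=(alive,v0)
Op 2: N0 marks N3=suspect -> (suspect,v1)
Op 3: gossip N3<->N1 -> N3.N0=(alive,v0) N3.N1=(alive,v0) N3.N2=(alive,v0) N3.N3=(alive,v0) | N1.N0=(alive,v0) N1.N1=(alive,v0) N1.N2=(alive,v0) N1.N3=(alive,v0)
Op 4: gossip N1<->N3 -> N1.N0=(alive,v0) N1.N1=(alive,v0) N1.N2=(alive,v0) N1.N3=(alive,v0) | N3.N0=(alive,v0) N3.N1=(alive,v0) N3.N2=(alive,v0) N3.N3=(alive,v0)
Op 5: gossip N2<->N1 -> N2.N0=(alive,v0) N2.N1=(alive,v0) N2.N2=(alive,v0) N2.N3=(alive,v0) | N1.N0=(alive,v0) N1.N1=(alive,v0) N1.N2=(alive,v0) N1.N3=(alive,v0)
Op 6: gossip N3<->N0 -> N3.N0=(alive,v0) N3.N1=(alive,v0) N3.N2=(alive,v0) N3.N3=(suspect,v1) | N0.N0=(alive,v0) N0.N1=(alive,v0) N0.N2=(alive,v0) N0.N3=(suspect,v1)
Op 7: gossip N1<->N0 -> N1.N0=(alive,v0) N1.N1=(alive,v0) N1.N2=(alive,v0) N1.N3=(suspect,v1) | N0.N0=(alive,v0) N0.N1=(alive,v0) N0.N2=(alive,v0) N0.N3=(suspect,v1)
Op 8: N0 marks N3=dead -> (dead,v2)
Op 9: gossip N1<->N2 -> N1.N0=(alive,v0) N1.N1=(alive,v0) N1.N2=(alive,v0) N1.N3=(suspect,v1) | N2.N0=(alive,v0) N2.N1=(alive,v0) N2.N2=(alive,v0) N2.N3=(suspect,v1)
Op 10: N2 marks N3=dead -> (dead,v2)

Answer: N0=alive,0 N1=alive,0 N2=alive,0 N3=dead,2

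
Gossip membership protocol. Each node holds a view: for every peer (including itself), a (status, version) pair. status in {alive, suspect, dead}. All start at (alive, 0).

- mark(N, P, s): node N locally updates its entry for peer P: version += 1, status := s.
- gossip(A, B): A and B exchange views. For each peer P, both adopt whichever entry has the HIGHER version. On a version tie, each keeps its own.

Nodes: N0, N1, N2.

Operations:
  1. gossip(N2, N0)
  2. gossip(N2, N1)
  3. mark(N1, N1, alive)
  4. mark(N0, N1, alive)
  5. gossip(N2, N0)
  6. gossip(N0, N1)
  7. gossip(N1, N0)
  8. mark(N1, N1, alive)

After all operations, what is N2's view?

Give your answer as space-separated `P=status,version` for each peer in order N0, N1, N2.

Op 1: gossip N2<->N0 -> N2.N0=(alive,v0) N2.N1=(alive,v0) N2.N2=(alive,v0) | N0.N0=(alive,v0) N0.N1=(alive,v0) N0.N2=(alive,v0)
Op 2: gossip N2<->N1 -> N2.N0=(alive,v0) N2.N1=(alive,v0) N2.N2=(alive,v0) | N1.N0=(alive,v0) N1.N1=(alive,v0) N1.N2=(alive,v0)
Op 3: N1 marks N1=alive -> (alive,v1)
Op 4: N0 marks N1=alive -> (alive,v1)
Op 5: gossip N2<->N0 -> N2.N0=(alive,v0) N2.N1=(alive,v1) N2.N2=(alive,v0) | N0.N0=(alive,v0) N0.N1=(alive,v1) N0.N2=(alive,v0)
Op 6: gossip N0<->N1 -> N0.N0=(alive,v0) N0.N1=(alive,v1) N0.N2=(alive,v0) | N1.N0=(alive,v0) N1.N1=(alive,v1) N1.N2=(alive,v0)
Op 7: gossip N1<->N0 -> N1.N0=(alive,v0) N1.N1=(alive,v1) N1.N2=(alive,v0) | N0.N0=(alive,v0) N0.N1=(alive,v1) N0.N2=(alive,v0)
Op 8: N1 marks N1=alive -> (alive,v2)

Answer: N0=alive,0 N1=alive,1 N2=alive,0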